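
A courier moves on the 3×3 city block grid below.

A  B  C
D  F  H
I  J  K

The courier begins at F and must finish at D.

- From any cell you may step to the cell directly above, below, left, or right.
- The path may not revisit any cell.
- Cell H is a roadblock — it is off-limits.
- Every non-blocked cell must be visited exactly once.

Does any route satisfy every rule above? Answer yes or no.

Cell C has only one open neighbour but is neither the start nor the goal, so a Hamiltonian route would have to both enter and leave it through the same neighbour — impossible without revisiting.

no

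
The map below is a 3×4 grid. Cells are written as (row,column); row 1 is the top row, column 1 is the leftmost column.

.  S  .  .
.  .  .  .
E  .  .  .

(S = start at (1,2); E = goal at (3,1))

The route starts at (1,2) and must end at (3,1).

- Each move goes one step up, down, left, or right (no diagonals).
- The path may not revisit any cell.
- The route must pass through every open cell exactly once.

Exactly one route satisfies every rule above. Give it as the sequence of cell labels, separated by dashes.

(1,2) - (1,1) - (2,1) - (2,2) - (2,3) - (1,3) - (1,4) - (2,4) - (3,4) - (3,3) - (3,2) - (3,1)

Need to visit all 12 open cells exactly once, starting at (1,2) and ending at (3,1).
Route from (1,2): left 1 to (1,1), down 1 to (2,1), right 2 to (2,3), up 1 to (1,3), right 1 to (1,4), down 2 to (3,4), left 3 to (3,1) — 11 moves in all.
Check: all 12 open cells covered.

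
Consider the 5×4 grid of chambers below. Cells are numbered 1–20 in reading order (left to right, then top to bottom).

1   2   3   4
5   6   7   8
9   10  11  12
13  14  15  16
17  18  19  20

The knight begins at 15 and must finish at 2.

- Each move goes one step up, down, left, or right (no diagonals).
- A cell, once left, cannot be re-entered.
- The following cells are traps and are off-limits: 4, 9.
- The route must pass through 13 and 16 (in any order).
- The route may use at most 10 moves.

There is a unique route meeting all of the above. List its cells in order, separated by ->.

The 10-move cap with required stops at 13, 16 leaves no slack for detours.
Route from 15: right 1 to 16, down 1 to 20, left 3 to 17, up 1 to 13, right 1 to 14, up 3 to 2 — 10 moves in all.
Check: all required cells visited; 10 ≤ 10 moves.

15 -> 16 -> 20 -> 19 -> 18 -> 17 -> 13 -> 14 -> 10 -> 6 -> 2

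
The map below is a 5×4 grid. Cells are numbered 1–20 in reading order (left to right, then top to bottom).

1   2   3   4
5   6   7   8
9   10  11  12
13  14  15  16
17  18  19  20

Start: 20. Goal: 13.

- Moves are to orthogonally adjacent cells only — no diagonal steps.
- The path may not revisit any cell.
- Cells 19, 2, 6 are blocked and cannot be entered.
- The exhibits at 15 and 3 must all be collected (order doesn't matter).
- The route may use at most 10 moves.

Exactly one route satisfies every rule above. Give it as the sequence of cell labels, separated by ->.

20 -> 16 -> 12 -> 8 -> 4 -> 3 -> 7 -> 11 -> 15 -> 14 -> 13

The 10-move cap with required stops at 15, 3 leaves no slack for detours.
Route from 20: up 4 to 4, left 1 to 3, down 3 to 15, left 2 to 13 — 10 moves in all.
Check: all required cells visited; 10 ≤ 10 moves.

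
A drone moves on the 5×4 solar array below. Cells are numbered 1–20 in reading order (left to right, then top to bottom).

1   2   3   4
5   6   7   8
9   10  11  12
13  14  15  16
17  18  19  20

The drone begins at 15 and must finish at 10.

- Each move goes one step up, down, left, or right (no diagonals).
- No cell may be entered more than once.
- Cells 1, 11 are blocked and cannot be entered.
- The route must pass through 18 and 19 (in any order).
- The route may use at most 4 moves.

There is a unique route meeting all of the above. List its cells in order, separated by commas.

The budget equals the shortest possible length, so every move has to be on a shortest route through the required cells.
Route from 15: down 1 to 19, left 1 to 18, up 2 to 10 — 4 moves in all.
Check: all required cells visited; 4 ≤ 4 moves.

15, 19, 18, 14, 10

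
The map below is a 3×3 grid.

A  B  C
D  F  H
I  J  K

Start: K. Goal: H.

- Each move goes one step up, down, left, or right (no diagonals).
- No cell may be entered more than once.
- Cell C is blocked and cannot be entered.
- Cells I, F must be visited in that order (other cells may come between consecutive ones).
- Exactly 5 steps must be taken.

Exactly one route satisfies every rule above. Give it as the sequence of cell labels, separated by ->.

K -> J -> I -> D -> F -> H

The waypoints must appear in the order I, F, with no cell reused.
Route from K: left 2 to I, up 1 to D, right 2 to H — 5 moves in all.
Check: order respected (I at step 2, F at step 4); 5 moves as required.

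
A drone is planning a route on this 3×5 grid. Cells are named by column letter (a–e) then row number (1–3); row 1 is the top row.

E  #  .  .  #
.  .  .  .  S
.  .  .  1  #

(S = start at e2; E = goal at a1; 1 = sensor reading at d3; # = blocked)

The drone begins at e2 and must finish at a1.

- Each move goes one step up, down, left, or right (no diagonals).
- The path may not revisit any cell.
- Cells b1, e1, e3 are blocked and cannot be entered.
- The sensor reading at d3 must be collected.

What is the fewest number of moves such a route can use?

7

Any route passes through d3 somewhere between e2 and a1. Summing Manhattan distances along the two legs (e2 → d3 → a1) gives a lower bound of 2 + 5 = 7 moves.
A route of 7 moves achieves this: e2 → d2 → d3 → c3 → c2 → b2 → a2 → a1.
Since 7 matches the lower bound, it is optimal.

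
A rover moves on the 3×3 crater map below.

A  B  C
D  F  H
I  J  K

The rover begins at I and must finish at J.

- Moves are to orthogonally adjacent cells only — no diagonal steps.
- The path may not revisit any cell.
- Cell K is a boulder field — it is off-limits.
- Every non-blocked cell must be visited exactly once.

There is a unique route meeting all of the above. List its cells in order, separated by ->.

Need to visit all 8 open cells exactly once, starting at I and ending at J.
Cell C has only two open neighbours (H and B), so the path must pass straight through it: one of those is the cell it's entered from and the other is where it exits.
Route from I: up 2 to A, right 2 to C, down 1 to H, left 1 to F, down 1 to J — 7 moves in all.
Check: all 8 open cells covered.

I -> D -> A -> B -> C -> H -> F -> J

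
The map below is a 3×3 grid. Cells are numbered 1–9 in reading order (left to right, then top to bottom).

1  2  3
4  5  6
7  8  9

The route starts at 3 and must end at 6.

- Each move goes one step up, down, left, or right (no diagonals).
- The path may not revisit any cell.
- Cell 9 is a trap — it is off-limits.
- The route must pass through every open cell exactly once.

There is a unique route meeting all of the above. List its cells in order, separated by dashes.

Need to visit all 8 open cells exactly once, starting at 3 and ending at 6.
Route from 3: left 2 to 1, down 2 to 7, right 1 to 8, up 1 to 5, right 1 to 6 — 7 moves in all.
Check: all 8 open cells covered.

3 - 2 - 1 - 4 - 7 - 8 - 5 - 6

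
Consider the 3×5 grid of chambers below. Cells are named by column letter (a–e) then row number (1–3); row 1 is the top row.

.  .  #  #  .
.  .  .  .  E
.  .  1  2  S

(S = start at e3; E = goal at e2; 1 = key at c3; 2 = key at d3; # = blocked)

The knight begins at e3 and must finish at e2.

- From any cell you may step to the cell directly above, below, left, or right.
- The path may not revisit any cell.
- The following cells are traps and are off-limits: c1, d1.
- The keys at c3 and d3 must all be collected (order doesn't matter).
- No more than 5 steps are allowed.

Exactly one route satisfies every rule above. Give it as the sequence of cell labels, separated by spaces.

e3 d3 c3 c2 d2 e2

The 5-move cap with required stops at c3, d3 leaves no slack for detours.
Route from e3: left 2 to c3, up 1 to c2, right 2 to e2 — 5 moves in all.
Check: all required cells visited; 5 ≤ 5 moves.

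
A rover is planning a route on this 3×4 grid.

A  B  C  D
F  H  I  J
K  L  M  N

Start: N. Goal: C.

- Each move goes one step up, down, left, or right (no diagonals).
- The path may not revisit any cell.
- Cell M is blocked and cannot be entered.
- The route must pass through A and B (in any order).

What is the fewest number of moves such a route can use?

Any route passes through A and B in some order between N and C. Summing Manhattan distances along each leg and taking the cheapest ordering (N → A → B → C) gives a lower bound of 5 + 1 + 1 = 7 moves.
A route of 7 moves achieves this: N → J → I → H → F → A → B → C.
Since 7 matches the lower bound, it is optimal.

7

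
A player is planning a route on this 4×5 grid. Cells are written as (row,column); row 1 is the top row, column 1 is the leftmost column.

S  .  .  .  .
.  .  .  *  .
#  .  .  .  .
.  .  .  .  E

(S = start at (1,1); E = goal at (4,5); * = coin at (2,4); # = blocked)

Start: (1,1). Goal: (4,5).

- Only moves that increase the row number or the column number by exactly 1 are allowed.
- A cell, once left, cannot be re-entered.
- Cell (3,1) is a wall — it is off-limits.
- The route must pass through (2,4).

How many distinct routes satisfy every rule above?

12

A right/down-only route from (1,1) to (4,5) makes exactly 3 down-moves and 4 right-moves in some order.
With no other constraints that would be C(7,3) = 35 routes.
Split at (2,4) and multiply the segment counts (each segment already excludes blocked cells): (1,1)→(2,4): 4; (2,4)→(4,5): 3; product = 12.
That gives 12 routes.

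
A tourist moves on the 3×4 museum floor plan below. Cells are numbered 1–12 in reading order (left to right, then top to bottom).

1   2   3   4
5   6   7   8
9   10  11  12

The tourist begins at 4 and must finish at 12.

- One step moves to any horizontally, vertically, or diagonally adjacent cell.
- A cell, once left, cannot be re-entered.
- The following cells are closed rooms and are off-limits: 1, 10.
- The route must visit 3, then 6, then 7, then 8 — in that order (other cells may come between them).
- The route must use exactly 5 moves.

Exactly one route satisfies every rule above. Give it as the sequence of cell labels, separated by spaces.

4 3 6 7 8 12

The waypoints must appear in the order 3, 6, 7, 8, with no cell reused.
Route from 4: left 1 to 3, down-left 1 to 6, right 2 to 8, down 1 to 12 — 5 moves in all.
Check: order respected (3 at step 1, 6 at step 2, 7 at step 3, 8 at step 4); 5 moves as required.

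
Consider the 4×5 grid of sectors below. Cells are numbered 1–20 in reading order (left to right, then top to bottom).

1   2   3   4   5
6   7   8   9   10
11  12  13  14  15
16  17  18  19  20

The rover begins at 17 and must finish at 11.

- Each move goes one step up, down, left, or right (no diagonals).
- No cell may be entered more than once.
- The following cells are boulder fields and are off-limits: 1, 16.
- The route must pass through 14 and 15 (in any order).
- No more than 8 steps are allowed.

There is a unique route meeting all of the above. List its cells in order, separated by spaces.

17 18 19 20 15 14 13 12 11

The 8-move cap with required stops at 14, 15 leaves no slack for detours.
Route from 17: 3× right (reaching 20), up to 15, 4× left (reaching 11) — 8 moves in all.
Check: all required cells visited; 8 ≤ 8 moves.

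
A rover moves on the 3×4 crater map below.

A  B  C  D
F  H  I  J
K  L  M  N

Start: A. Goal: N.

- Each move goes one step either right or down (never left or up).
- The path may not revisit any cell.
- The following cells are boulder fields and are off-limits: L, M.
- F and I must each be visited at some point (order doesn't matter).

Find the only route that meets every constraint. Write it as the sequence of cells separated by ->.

Moves only go right or down, so the column and row indices never decrease.
Route from A: down 1 to F, right 3 to J, down 1 to N — 5 moves in all.
Check: all required cells visited.

A -> F -> H -> I -> J -> N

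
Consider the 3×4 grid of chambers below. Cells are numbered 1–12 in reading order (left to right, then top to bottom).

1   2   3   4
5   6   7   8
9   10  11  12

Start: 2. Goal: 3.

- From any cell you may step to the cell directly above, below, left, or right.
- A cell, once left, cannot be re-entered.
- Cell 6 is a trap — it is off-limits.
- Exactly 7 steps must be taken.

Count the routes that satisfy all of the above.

1

Need simple routes of exactly 7 moves from 2 to 3 (Manhattan distance 1, so 3 moves are spent on a detour and 3 undoing it).
Enumerating: 2 1 5 9 10 11 7 3.
That gives 1 route.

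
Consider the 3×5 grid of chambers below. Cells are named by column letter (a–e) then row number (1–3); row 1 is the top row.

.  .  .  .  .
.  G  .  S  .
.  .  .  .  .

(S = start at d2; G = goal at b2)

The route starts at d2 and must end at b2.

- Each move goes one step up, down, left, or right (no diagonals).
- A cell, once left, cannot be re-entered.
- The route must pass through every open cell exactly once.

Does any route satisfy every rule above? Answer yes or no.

yes

One route that works: d2 → d1 → e1 → e2 → e3 → d3 → c3 → c2 → c1 → b1 → a1 → a2 → a3 → b3 → b2.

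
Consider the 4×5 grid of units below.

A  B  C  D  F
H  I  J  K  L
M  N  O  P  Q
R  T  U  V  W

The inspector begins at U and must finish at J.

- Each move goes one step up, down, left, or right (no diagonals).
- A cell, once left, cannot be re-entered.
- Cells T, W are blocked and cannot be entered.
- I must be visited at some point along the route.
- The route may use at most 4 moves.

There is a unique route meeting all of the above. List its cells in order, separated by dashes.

The budget equals the shortest possible length, so every move has to be on a shortest route through the required cells.
Route from U: up to O, left to N, up to I, right to J — 4 moves in all.
Check: all required cells visited; 4 ≤ 4 moves.

U - O - N - I - J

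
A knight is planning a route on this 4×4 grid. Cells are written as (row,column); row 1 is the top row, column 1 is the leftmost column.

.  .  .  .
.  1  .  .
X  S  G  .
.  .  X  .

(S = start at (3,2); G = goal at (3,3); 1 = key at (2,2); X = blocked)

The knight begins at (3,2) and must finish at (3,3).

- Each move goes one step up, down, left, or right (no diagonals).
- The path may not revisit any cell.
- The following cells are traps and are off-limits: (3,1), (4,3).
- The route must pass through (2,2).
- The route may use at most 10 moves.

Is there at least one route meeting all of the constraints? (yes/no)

yes

One route that works: (3,2) → (2,2) → (2,3) → (3,3).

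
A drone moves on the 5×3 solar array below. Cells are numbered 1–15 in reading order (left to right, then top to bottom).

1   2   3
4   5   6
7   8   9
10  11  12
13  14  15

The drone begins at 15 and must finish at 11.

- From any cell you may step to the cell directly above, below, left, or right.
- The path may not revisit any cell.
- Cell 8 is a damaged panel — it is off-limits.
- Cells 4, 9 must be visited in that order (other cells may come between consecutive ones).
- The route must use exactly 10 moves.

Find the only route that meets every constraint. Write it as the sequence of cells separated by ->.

The waypoints must appear in the order 4, 9, with no cell reused.
Route from 15: left 2 to 13, up 3 to 4, right 2 to 6, down 2 to 12, left 1 to 11 — 10 moves in all.
Check: order respected (4 at step 5, 9 at step 8); 10 moves as required.

15 -> 14 -> 13 -> 10 -> 7 -> 4 -> 5 -> 6 -> 9 -> 12 -> 11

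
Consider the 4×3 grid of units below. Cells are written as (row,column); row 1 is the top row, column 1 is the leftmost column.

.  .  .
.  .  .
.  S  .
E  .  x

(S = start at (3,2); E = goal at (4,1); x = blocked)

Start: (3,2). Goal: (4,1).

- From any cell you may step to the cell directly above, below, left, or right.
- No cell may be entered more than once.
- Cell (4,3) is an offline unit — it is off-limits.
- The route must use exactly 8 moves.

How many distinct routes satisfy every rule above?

4

Need simple routes of exactly 8 moves from (3,2) to (4,1) (Manhattan distance 2, so 3 moves are spent on a detour and 3 undoing it).
Enumerating: (3,2) (2,2) (2,3) (1,3) (1,2) (1,1) (2,1) (3,1) (4,1) | (3,2) (3,3) (2,3) (1,3) (1,2) (2,2) (2,1) (3,1) (4,1) | (3,2) (3,3) (2,3) (1,3) (1,2) (1,1) (2,1) (3,1) (4,1) | (3,2) (3,3) (2,3) (2,2) (1,2) (1,1) (2,1) (3,1) (4,1).
That gives 4 routes.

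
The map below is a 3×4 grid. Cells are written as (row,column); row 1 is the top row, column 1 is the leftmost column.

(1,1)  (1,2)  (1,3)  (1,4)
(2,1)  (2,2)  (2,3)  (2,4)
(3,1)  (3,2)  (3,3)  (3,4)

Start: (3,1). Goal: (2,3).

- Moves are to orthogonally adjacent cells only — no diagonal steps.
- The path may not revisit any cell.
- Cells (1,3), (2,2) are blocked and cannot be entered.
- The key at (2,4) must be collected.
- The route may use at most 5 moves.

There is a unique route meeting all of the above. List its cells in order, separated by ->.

Any route must reach (2,4) and still end at (2,3) within 5 moves, so the order of the required stops is forced.
Route from (3,1): right 3 to (3,4), up 1 to (2,4), left 1 to (2,3) — 5 moves in all.
Check: all required cells visited; 5 ≤ 5 moves.

(3,1) -> (3,2) -> (3,3) -> (3,4) -> (2,4) -> (2,3)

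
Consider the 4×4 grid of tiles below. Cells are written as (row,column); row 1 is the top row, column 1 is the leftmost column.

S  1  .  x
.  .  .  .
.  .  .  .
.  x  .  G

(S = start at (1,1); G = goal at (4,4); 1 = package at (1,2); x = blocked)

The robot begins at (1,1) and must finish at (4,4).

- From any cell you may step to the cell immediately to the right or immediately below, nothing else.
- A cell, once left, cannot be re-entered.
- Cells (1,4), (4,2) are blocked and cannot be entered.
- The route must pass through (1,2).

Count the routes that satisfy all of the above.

A right/down-only route from (1,1) to (4,4) makes exactly 3 down-moves and 3 right-moves in some order.
With no other constraints that would be C(6,3) = 20 routes.
Split at (1,2) and multiply the segment counts (each segment already excludes blocked cells): (1,1)→(1,2): 1; (1,2)→(4,4): 8; product = 8.
That gives 8 routes.

8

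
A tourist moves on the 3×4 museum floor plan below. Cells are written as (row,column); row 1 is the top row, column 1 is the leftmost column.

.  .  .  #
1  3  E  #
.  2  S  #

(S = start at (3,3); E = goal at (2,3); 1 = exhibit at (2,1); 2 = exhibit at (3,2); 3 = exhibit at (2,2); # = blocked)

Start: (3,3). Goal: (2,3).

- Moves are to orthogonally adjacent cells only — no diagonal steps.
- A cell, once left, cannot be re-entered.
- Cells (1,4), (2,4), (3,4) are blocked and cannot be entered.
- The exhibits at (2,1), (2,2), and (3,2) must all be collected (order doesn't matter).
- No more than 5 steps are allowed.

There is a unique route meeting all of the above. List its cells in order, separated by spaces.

(3,3) (3,2) (3,1) (2,1) (2,2) (2,3)

Any route must reach (2,1), (2,2), and (3,2) and still end at (2,3) within 5 moves, so the order of the required stops is forced.
Route from (3,3): left 2 to (3,1), up 1 to (2,1), right 2 to (2,3) — 5 moves in all.
Check: all required cells visited; 5 ≤ 5 moves.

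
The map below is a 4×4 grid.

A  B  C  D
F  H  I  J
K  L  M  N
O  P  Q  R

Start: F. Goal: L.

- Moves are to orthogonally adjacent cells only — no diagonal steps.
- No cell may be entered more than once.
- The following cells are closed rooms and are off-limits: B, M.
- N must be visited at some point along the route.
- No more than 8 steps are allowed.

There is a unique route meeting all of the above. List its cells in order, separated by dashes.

F - H - I - J - N - R - Q - P - L

Any route must reach N and still end at L within 8 moves, so the order of the required stops is forced.
Route from F: right 3 to J, down 2 to R, left 2 to P, up 1 to L — 8 moves in all.
Check: all required cells visited; 8 ≤ 8 moves.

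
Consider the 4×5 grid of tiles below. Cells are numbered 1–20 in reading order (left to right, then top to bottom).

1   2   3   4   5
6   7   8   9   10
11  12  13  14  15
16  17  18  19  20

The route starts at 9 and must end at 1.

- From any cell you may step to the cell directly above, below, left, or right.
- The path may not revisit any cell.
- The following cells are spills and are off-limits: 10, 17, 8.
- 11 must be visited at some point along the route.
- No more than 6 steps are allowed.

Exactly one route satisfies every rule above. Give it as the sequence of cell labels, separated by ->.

Any route must reach 11 and still end at 1 within 6 moves, so the order of the required stops is forced.
Route from 9: down to 14, 3× left (reaching 11), 2× up (reaching 1) — 6 moves in all.
Check: all required cells visited; 6 ≤ 6 moves.

9 -> 14 -> 13 -> 12 -> 11 -> 6 -> 1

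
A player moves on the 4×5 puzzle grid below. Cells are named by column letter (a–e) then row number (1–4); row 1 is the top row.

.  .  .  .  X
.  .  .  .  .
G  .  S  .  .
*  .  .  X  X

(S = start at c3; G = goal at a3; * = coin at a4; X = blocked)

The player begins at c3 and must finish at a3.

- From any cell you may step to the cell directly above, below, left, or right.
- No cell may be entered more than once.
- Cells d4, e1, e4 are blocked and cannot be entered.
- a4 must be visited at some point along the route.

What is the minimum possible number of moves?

4

Any route passes through a4 somewhere between c3 and a3. Summing Manhattan distances along the two legs (c3 → a4 → a3) gives a lower bound of 3 + 1 = 4 moves.
A route of 4 moves achieves this: c3 → c4 → b4 → a4 → a3.
Since 4 matches the lower bound, it is optimal.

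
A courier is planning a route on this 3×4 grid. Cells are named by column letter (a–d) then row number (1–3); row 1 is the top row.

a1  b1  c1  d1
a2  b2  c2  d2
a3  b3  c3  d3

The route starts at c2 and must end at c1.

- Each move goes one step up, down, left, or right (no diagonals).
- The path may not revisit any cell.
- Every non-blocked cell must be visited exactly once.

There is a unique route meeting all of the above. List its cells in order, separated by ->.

Need to visit all 12 open cells exactly once, starting at c2 and ending at c1.
Cell a3 has only two open neighbours (a2 and b3), so the path must pass straight through it: one of those is the cell it's entered from and the other is where it exits.
Route from c2: left to b2, up to b1, left to a1, 2× down (reaching a3), 3× right (reaching d3), 2× up (reaching d1), left to c1 — 11 moves in all.
Check: all 12 open cells covered.

c2 -> b2 -> b1 -> a1 -> a2 -> a3 -> b3 -> c3 -> d3 -> d2 -> d1 -> c1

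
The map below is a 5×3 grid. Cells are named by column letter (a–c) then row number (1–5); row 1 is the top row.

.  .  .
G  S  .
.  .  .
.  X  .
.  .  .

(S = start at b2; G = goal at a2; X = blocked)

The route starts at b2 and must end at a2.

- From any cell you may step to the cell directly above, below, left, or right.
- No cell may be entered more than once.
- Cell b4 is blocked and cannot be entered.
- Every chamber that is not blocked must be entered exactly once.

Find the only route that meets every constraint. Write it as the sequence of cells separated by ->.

b2 -> b3 -> a3 -> a4 -> a5 -> b5 -> c5 -> c4 -> c3 -> c2 -> c1 -> b1 -> a1 -> a2

Need to visit all 14 open cells exactly once, starting at b2 and ending at a2.
Cell a4 has only two open neighbours (a3 and a5), so the path must pass straight through it: one of those is the cell it's entered from and the other is where it exits.
Route from b2: down 1 to b3, left 1 to a3, down 2 to a5, right 2 to c5, up 4 to c1, left 2 to a1, down 1 to a2 — 13 moves in all.
Check: all 14 open cells covered.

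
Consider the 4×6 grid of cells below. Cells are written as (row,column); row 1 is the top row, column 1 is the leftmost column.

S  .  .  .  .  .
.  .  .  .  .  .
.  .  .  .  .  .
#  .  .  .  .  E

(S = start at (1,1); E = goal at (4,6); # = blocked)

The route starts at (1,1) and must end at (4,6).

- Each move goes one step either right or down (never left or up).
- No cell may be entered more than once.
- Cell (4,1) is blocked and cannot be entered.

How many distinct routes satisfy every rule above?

A right/down-only route from (1,1) to (4,6) makes exactly 3 down-moves and 5 right-moves in some order.
With no other constraints that would be C(8,3) = 56 routes.
Subtract routes through each blocked cell (inclusion–exclusion for overlaps): − through (4,1): 1 → 55.
That gives 55 routes.

55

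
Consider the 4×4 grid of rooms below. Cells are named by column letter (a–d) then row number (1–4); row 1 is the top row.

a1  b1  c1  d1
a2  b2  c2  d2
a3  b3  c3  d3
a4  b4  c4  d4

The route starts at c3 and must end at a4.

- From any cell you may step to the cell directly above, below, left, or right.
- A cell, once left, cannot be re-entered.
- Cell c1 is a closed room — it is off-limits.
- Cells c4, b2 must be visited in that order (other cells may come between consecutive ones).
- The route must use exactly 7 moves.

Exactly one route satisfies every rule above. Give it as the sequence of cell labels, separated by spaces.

The waypoints must appear in the order c4, b2, with no cell reused.
Route from c3: down to c4, left to b4, 2× up (reaching b2), left to a2, 2× down (reaching a4) — 7 moves in all.
Check: order respected (c4 at step 1, b2 at step 4); 7 moves as required.

c3 c4 b4 b3 b2 a2 a3 a4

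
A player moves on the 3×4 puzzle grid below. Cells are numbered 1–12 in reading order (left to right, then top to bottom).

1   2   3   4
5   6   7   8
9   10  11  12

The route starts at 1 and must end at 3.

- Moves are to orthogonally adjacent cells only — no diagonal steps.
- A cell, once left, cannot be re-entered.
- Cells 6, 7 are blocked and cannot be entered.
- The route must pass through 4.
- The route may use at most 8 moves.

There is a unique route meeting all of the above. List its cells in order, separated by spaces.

The budget equals the shortest possible length, so every move has to be on a shortest route through the required cells.
Route from 1: 2× down (reaching 9), 3× right (reaching 12), 2× up (reaching 4), left to 3 — 8 moves in all.
Check: all required cells visited; 8 ≤ 8 moves.

1 5 9 10 11 12 8 4 3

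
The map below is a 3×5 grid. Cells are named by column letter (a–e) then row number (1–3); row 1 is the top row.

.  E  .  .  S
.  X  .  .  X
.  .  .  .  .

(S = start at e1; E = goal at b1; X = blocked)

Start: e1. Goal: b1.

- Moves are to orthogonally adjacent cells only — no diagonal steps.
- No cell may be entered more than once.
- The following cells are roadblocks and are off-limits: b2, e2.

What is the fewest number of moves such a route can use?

3

The Manhattan distance from e1 to b1 is |1−1| + |5−2| = 3, so at least 3 moves are needed.
A route of 3 moves achieves this: e1 → d1 → c1 → b1.
Since 3 matches the lower bound, it is optimal.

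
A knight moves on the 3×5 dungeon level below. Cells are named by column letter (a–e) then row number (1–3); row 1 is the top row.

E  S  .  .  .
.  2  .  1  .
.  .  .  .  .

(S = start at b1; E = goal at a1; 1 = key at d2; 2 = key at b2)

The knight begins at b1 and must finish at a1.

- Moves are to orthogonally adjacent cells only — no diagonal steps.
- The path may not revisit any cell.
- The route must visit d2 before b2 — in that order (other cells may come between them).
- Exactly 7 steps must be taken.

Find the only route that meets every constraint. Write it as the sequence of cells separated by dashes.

b1 - c1 - d1 - d2 - c2 - b2 - a2 - a1

The waypoints must appear in the order d2, b2, with no cell reused.
Route from b1: 2× right (reaching d1), down to d2, 3× left (reaching a2), up to a1 — 7 moves in all.
Check: order respected (1 at step 3, 2 at step 5); 7 moves as required.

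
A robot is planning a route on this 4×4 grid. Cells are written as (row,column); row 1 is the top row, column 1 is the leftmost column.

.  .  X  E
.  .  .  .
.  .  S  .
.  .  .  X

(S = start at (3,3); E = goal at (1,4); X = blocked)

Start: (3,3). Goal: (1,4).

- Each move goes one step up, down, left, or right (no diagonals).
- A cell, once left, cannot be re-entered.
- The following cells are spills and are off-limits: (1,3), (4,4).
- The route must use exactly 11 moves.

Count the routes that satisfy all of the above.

3

Need simple routes of exactly 11 moves from (3,3) to (1,4) (Manhattan distance 3, so 4 moves are spent on a detour and 4 undoing it).
Enumerating: (3,3) (4,3) (4,2) (3,2) (3,1) (2,1) (1,1) (1,2) (2,2) (2,3) (2,4) (1,4) | (3,3) (4,3) (4,2) (4,1) (3,1) (2,1) (1,1) (1,2) (2,2) (2,3) (2,4) (1,4) | (3,3) (3,2) (4,2) (4,1) (3,1) (2,1) (1,1) (1,2) (2,2) (2,3) (2,4) (1,4).
That gives 3 routes.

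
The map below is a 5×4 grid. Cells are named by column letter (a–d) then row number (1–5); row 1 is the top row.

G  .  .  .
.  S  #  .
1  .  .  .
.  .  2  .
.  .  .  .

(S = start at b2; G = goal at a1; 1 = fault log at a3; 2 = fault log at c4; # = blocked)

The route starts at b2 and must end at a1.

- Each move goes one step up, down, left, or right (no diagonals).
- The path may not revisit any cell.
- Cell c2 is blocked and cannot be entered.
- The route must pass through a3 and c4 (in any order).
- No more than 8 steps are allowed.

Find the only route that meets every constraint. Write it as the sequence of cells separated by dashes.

Any route must reach a3 and c4 and still end at a1 within 8 moves, so the order of the required stops is forced.
Route from b2: down to b3, right to c3, down to c4, 2× left (reaching a4), 3× up (reaching a1) — 8 moves in all.
Check: all required cells visited; 8 ≤ 8 moves.

b2 - b3 - c3 - c4 - b4 - a4 - a3 - a2 - a1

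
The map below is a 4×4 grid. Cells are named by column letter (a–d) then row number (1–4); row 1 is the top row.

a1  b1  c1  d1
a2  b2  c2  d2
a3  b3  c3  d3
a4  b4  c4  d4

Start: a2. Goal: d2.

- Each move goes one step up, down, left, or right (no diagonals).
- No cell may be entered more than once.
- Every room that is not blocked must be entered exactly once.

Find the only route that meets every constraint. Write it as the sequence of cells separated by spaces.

a2 a1 b1 b2 b3 a3 a4 b4 c4 d4 d3 c3 c2 c1 d1 d2

Need to visit all 16 open cells exactly once, starting at a2 and ending at d2.
Route from a2: up to a1, right to b1, 2× down (reaching b3), left to a3, down to a4, 3× right (reaching d4), up to d3, left to c3, 2× up (reaching c1), right to d1, down to d2 — 15 moves in all.
Check: all 16 open cells covered.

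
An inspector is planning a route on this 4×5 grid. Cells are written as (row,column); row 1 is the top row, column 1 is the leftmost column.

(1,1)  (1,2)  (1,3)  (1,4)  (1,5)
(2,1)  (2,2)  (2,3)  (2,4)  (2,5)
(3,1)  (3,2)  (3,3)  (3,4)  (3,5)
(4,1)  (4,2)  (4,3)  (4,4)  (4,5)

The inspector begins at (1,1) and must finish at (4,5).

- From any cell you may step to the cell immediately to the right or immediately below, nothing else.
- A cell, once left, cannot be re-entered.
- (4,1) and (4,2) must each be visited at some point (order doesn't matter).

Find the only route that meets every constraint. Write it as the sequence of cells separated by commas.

Moves only go right or down, so the column and row indices never decrease.
Route from (1,1): 3× down (reaching (4,1)), 4× right (reaching (4,5)) — 7 moves in all.
Check: all required cells visited.

(1,1), (2,1), (3,1), (4,1), (4,2), (4,3), (4,4), (4,5)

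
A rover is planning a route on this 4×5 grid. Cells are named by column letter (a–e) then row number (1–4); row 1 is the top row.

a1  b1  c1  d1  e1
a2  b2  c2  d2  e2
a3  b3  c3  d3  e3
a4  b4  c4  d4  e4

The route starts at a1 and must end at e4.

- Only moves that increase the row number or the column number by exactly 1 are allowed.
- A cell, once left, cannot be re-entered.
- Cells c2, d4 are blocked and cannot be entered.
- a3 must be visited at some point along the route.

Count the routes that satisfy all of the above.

A right/down-only route from a1 to e4 makes exactly 3 down-moves and 4 right-moves in some order.
With no other constraints that would be C(7,3) = 35 routes.
Split at a3 and multiply the segment counts (each segment already excludes blocked cells): a1→a3: 1; a3→e4: 1; product = 1.
That gives 1 route.

1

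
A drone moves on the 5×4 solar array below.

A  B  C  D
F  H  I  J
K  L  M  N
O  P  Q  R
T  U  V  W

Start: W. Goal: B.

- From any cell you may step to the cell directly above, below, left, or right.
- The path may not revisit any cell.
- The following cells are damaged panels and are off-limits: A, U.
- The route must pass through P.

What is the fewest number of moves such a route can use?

Any route passes through P somewhere between W and B. Summing Manhattan distances along the two legs (W → P → B) gives a lower bound of 3 + 3 = 6 moves.
A route of 6 moves achieves this: W → R → Q → P → L → H → B.
Since 6 matches the lower bound, it is optimal.

6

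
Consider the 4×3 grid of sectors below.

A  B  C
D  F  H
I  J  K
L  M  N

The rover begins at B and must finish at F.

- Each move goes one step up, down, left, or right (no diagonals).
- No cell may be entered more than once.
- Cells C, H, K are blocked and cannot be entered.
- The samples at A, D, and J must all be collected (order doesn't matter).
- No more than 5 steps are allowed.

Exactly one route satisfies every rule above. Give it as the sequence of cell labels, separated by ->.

B -> A -> D -> I -> J -> F

Any route must reach A, D, and J and still end at F within 5 moves, so the order of the required stops is forced.
Route from B: left to A, 2× down (reaching I), right to J, up to F — 5 moves in all.
Check: all required cells visited; 5 ≤ 5 moves.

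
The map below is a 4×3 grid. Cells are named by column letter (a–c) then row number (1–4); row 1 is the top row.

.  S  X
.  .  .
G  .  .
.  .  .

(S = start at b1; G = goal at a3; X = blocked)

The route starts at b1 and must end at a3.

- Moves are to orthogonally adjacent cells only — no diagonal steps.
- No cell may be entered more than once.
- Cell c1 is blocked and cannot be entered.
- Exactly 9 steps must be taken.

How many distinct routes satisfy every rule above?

Need simple routes of exactly 9 moves from b1 to a3 (Manhattan distance 3, so 3 moves are spent on a detour and 3 undoing it).
Enumerating: b1 a1 a2 b2 b3 c3 c4 b4 a4 a3 | b1 a1 a2 b2 c2 c3 c4 b4 b3 a3 | b1 a1 a2 b2 c2 c3 c4 b4 a4 a3 | b1 a1 a2 b2 c2 c3 b3 b4 a4 a3.
That gives 4 routes.

4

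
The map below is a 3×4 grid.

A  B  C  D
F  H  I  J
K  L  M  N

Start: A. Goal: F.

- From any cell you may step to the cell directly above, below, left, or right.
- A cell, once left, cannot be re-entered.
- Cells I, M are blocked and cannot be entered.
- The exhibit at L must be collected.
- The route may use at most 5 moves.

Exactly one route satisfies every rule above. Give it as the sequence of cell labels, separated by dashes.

A - B - H - L - K - F

Any route must reach L and still end at F within 5 moves, so the order of the required stops is forced.
Route from A: right to B, 2× down (reaching L), left to K, up to F — 5 moves in all.
Check: all required cells visited; 5 ≤ 5 moves.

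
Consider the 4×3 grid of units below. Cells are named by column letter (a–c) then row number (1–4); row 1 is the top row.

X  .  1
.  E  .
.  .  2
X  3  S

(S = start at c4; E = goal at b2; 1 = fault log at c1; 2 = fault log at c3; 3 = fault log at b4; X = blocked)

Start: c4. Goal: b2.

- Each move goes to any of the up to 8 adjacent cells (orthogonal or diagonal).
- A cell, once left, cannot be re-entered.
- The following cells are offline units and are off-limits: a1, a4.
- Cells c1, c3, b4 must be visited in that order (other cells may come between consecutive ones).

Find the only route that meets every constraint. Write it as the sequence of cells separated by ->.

c4 -> b3 -> a2 -> b1 -> c1 -> c2 -> c3 -> b4 -> a3 -> b2

The waypoints must appear in the order c1, c3, b4, with no cell reused.
Route from c4: 2× up-left (reaching a2), up-right to b1, right to c1, 2× down (reaching c3), down-left to b4, up-left to a3, up-right to b2 — 9 moves in all.
Check: order respected (1 at step 4, 2 at step 6, 3 at step 7).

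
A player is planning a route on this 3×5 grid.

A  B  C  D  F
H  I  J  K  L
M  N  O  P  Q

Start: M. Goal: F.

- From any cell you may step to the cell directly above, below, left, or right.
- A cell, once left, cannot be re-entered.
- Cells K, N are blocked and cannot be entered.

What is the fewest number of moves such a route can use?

6

The Manhattan distance from M to F is |3−1| + |1−5| = 6, so at least 6 moves are needed.
A route of 6 moves achieves this: M → H → A → B → C → D → F.
Since 6 matches the lower bound, it is optimal.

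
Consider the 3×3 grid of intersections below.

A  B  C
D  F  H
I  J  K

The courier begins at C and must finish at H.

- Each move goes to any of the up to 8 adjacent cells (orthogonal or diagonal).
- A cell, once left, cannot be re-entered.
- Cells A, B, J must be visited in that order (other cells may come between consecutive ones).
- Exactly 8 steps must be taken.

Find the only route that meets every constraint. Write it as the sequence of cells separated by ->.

C -> F -> A -> B -> D -> I -> J -> K -> H

The waypoints must appear in the order A, B, J, with no cell reused.
Route from C: down-left 1 to F, up-left 1 to A, right 1 to B, down-left 1 to D, down 1 to I, right 2 to K, up 1 to H — 8 moves in all.
Check: order respected (A at step 2, B at step 3, J at step 6); 8 moves as required.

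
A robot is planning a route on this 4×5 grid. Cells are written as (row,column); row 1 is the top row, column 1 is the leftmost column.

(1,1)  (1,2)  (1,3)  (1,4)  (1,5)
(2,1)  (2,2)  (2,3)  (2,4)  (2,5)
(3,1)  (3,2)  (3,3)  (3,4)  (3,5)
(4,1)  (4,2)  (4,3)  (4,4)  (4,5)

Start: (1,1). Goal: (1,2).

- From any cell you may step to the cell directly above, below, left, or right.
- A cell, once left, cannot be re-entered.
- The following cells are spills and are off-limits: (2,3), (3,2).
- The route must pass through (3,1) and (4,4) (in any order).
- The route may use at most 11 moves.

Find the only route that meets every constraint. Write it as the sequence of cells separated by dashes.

The 11-move cap with required stops at (3,1), (4,4) leaves no slack for detours.
Route from (1,1): down 3 to (4,1), right 3 to (4,4), up 3 to (1,4), left 2 to (1,2) — 11 moves in all.
Check: all required cells visited; 11 ≤ 11 moves.

(1,1) - (2,1) - (3,1) - (4,1) - (4,2) - (4,3) - (4,4) - (3,4) - (2,4) - (1,4) - (1,3) - (1,2)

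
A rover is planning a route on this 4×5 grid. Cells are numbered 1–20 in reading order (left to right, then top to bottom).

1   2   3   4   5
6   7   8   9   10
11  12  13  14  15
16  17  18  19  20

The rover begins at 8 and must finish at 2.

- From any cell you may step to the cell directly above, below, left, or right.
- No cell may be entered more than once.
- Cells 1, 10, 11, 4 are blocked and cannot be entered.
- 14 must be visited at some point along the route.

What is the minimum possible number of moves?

6

Any route passes through 14 somewhere between 8 and 2. Summing Manhattan distances along the two legs (8 → 14 → 2) gives a lower bound of 2 + 4 = 6 moves.
A route of 6 moves achieves this: 8 → 9 → 14 → 13 → 12 → 7 → 2.
Since 6 matches the lower bound, it is optimal.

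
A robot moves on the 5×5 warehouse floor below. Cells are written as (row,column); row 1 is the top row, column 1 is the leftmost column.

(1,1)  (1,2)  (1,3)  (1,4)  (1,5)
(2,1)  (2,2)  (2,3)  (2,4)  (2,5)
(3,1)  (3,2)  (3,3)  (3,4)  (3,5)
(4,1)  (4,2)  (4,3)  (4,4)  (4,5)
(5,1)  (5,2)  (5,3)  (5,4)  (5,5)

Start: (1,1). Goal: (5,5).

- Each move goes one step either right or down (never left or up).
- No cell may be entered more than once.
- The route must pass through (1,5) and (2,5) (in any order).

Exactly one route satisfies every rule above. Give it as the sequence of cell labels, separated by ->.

(1,1) -> (1,2) -> (1,3) -> (1,4) -> (1,5) -> (2,5) -> (3,5) -> (4,5) -> (5,5)

Moves only go right or down, so the column and row indices never decrease.
Route from (1,1): right 4 to (1,5), down 4 to (5,5) — 8 moves in all.
Check: all required cells visited.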